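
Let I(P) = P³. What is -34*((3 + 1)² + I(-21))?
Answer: 314330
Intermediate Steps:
-34*((3 + 1)² + I(-21)) = -34*((3 + 1)² + (-21)³) = -34*(4² - 9261) = -34*(16 - 9261) = -34*(-9245) = 314330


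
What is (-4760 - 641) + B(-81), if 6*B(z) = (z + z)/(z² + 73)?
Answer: -35830261/6634 ≈ -5401.0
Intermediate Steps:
B(z) = z/(3*(73 + z²)) (B(z) = ((z + z)/(z² + 73))/6 = ((2*z)/(73 + z²))/6 = (2*z/(73 + z²))/6 = z/(3*(73 + z²)))
(-4760 - 641) + B(-81) = (-4760 - 641) + (⅓)*(-81)/(73 + (-81)²) = -5401 + (⅓)*(-81)/(73 + 6561) = -5401 + (⅓)*(-81)/6634 = -5401 + (⅓)*(-81)*(1/6634) = -5401 - 27/6634 = -35830261/6634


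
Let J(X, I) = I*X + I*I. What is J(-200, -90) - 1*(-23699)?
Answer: 49799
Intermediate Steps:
J(X, I) = I² + I*X (J(X, I) = I*X + I² = I² + I*X)
J(-200, -90) - 1*(-23699) = -90*(-90 - 200) - 1*(-23699) = -90*(-290) + 23699 = 26100 + 23699 = 49799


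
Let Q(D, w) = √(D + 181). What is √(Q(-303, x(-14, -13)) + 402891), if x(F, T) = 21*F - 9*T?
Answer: √(402891 + I*√122) ≈ 634.74 + 0.009*I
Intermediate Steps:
x(F, T) = -9*T + 21*F
Q(D, w) = √(181 + D)
√(Q(-303, x(-14, -13)) + 402891) = √(√(181 - 303) + 402891) = √(√(-122) + 402891) = √(I*√122 + 402891) = √(402891 + I*√122)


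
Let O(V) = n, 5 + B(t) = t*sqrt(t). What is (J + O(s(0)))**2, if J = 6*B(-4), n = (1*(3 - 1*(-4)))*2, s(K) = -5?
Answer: -2048 + 1536*I ≈ -2048.0 + 1536.0*I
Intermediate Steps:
n = 14 (n = (1*(3 + 4))*2 = (1*7)*2 = 7*2 = 14)
B(t) = -5 + t**(3/2) (B(t) = -5 + t*sqrt(t) = -5 + t**(3/2))
O(V) = 14
J = -30 - 48*I (J = 6*(-5 + (-4)**(3/2)) = 6*(-5 - 8*I) = -30 - 48*I ≈ -30.0 - 48.0*I)
(J + O(s(0)))**2 = ((-30 - 48*I) + 14)**2 = (-16 - 48*I)**2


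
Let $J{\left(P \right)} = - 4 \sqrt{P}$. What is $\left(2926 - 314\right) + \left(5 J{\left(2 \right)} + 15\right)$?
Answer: $2627 - 20 \sqrt{2} \approx 2598.7$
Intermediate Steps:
$\left(2926 - 314\right) + \left(5 J{\left(2 \right)} + 15\right) = \left(2926 - 314\right) + \left(5 \left(- 4 \sqrt{2}\right) + 15\right) = 2612 + \left(- 20 \sqrt{2} + 15\right) = 2612 + \left(15 - 20 \sqrt{2}\right) = 2627 - 20 \sqrt{2}$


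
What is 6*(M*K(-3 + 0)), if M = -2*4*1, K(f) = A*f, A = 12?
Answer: 1728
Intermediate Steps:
K(f) = 12*f
M = -8 (M = -8*1 = -8)
6*(M*K(-3 + 0)) = 6*(-96*(-3 + 0)) = 6*(-96*(-3)) = 6*(-8*(-36)) = 6*288 = 1728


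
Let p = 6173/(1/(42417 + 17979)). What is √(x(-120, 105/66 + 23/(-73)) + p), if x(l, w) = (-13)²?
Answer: √372824677 ≈ 19309.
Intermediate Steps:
x(l, w) = 169
p = 372824508 (p = 6173/(1/60396) = 6173*60396 = 372824508)
√(x(-120, 105/66 + 23/(-73)) + p) = √(169 + 372824508) = √372824677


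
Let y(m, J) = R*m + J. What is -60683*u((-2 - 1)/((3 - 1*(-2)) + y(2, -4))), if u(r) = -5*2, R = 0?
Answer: 606830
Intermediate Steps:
y(m, J) = J (y(m, J) = 0*m + J = 0 + J = J)
u(r) = -10
-60683*u((-2 - 1)/((3 - 1*(-2)) + y(2, -4))) = -60683*(-10) = 606830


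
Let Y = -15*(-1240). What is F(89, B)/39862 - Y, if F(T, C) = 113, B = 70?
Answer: -741433087/39862 ≈ -18600.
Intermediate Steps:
Y = 18600
F(89, B)/39862 - Y = 113/39862 - 1*18600 = 113*(1/39862) - 18600 = 113/39862 - 18600 = -741433087/39862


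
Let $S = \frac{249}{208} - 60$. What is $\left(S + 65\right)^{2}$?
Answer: $\frac{1661521}{43264} \approx 38.404$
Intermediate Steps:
$S = - \frac{12231}{208}$ ($S = 249 \cdot \frac{1}{208} - 60 = \frac{249}{208} - 60 = - \frac{12231}{208} \approx -58.803$)
$\left(S + 65\right)^{2} = \left(- \frac{12231}{208} + 65\right)^{2} = \left(\frac{1289}{208}\right)^{2} = \frac{1661521}{43264}$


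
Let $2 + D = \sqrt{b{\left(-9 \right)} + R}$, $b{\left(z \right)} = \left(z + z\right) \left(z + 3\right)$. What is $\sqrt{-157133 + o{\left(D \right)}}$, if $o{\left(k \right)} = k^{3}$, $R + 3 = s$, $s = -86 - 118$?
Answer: $\sqrt{-156547 - 261 i \sqrt{11}} \approx 1.094 - 395.66 i$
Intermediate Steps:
$s = -204$
$b{\left(z \right)} = 2 z \left(3 + z\right)$
$R = -207$ ($R = -3 - 204 = -207$)
$D = -2 + 3 i \sqrt{11}$ ($D = -2 + \sqrt{2 \left(-9\right) \left(3 - 9\right) - 207} = -2 + \sqrt{2 \left(-9\right) \left(-6\right) - 207} = -2 + \sqrt{108 - 207} = -2 + \sqrt{-99} = -2 + 3 i \sqrt{11} \approx -2.0 + 9.9499 i$)
$\sqrt{-157133 + o{\left(D \right)}} = \sqrt{-157133 + \left(-2 + 3 i \sqrt{11}\right)^{3}}$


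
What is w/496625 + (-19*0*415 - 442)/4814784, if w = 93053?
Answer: 17223484127/91967004000 ≈ 0.18728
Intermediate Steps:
w/496625 + (-19*0*415 - 442)/4814784 = 93053/496625 + (-19*0*415 - 442)/4814784 = 93053*(1/496625) + (0*415 - 442)*(1/4814784) = 93053/496625 + (0 - 442)*(1/4814784) = 93053/496625 - 442*1/4814784 = 93053/496625 - 17/185184 = 17223484127/91967004000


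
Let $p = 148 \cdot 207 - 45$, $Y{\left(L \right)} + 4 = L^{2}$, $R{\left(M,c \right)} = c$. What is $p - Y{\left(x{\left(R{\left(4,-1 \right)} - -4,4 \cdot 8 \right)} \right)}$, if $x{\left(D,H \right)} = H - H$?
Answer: $30595$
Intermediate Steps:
$x{\left(D,H \right)} = 0$
$Y{\left(L \right)} = -4 + L^{2}$
$p = 30591$ ($p = 30636 - 45 = 30591$)
$p - Y{\left(x{\left(R{\left(4,-1 \right)} - -4,4 \cdot 8 \right)} \right)} = 30591 - \left(-4 + 0^{2}\right) = 30591 - \left(-4 + 0\right) = 30591 - -4 = 30591 + 4 = 30595$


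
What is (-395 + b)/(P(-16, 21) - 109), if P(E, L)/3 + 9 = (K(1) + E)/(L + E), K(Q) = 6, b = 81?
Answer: 157/71 ≈ 2.2113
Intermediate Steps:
P(E, L) = -27 + 3*(6 + E)/(E + L) (P(E, L) = -27 + 3*((6 + E)/(L + E)) = -27 + 3*((6 + E)/(E + L)) = -27 + 3*(6 + E)/(E + L))
(-395 + b)/(P(-16, 21) - 109) = (-395 + 81)/(3*(6 - 9*21 - 8*(-16))/(-16 + 21) - 109) = -314/(3*(6 - 189 + 128)/5 - 109) = -314/(3*(1/5)*(-55) - 109) = -314/(-33 - 109) = -314/(-142) = -314*(-1/142) = 157/71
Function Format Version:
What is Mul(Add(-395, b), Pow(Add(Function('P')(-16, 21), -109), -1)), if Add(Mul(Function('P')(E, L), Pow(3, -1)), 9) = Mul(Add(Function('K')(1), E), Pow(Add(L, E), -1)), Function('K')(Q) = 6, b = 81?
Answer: Rational(157, 71) ≈ 2.2113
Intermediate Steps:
Function('P')(E, L) = Add(-27, Mul(3, Pow(Add(E, L), -1), Add(6, E))) (Function('P')(E, L) = Add(-27, Mul(3, Mul(Add(6, E), Pow(Add(L, E), -1)))) = Add(-27, Mul(3, Mul(Add(6, E), Pow(Add(E, L), -1)))) = Add(-27, Mul(3, Mul(Pow(Add(E, L), -1), Add(6, E)))) = Add(-27, Mul(3, Pow(Add(E, L), -1), Add(6, E))))
Mul(Add(-395, b), Pow(Add(Function('P')(-16, 21), -109), -1)) = Mul(Add(-395, 81), Pow(Add(Mul(3, Pow(Add(-16, 21), -1), Add(6, Mul(-9, 21), Mul(-8, -16))), -109), -1)) = Mul(-314, Pow(Add(Mul(3, Pow(5, -1), Add(6, -189, 128)), -109), -1)) = Mul(-314, Pow(Add(Mul(3, Rational(1, 5), -55), -109), -1)) = Mul(-314, Pow(Add(-33, -109), -1)) = Mul(-314, Pow(-142, -1)) = Mul(-314, Rational(-1, 142)) = Rational(157, 71)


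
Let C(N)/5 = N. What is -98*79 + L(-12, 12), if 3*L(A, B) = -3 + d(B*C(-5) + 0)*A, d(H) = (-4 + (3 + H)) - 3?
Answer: -6527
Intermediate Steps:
C(N) = 5*N
d(H) = -4 + H (d(H) = (-1 + H) - 3 = -4 + H)
L(A, B) = -1 + A*(-4 - 25*B)/3 (L(A, B) = (-3 + (-4 + (B*(5*(-5)) + 0))*A)/3 = (-3 + (-4 + (B*(-25) + 0))*A)/3 = (-3 + (-4 + (-25*B + 0))*A)/3 = (-3 + (-4 - 25*B)*A)/3 = (-3 + A*(-4 - 25*B))/3 = -1 + A*(-4 - 25*B)/3)
-98*79 + L(-12, 12) = -98*79 + (-1 - 1/3*(-12)*(4 + 25*12)) = -7742 + (-1 - 1/3*(-12)*(4 + 300)) = -7742 + (-1 - 1/3*(-12)*304) = -7742 + (-1 + 1216) = -7742 + 1215 = -6527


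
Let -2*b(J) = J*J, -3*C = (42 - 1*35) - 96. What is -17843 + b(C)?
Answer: -329095/18 ≈ -18283.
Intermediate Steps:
C = 89/3 (C = -((42 - 1*35) - 96)/3 = -((42 - 35) - 96)/3 = -(7 - 96)/3 = -1/3*(-89) = 89/3 ≈ 29.667)
b(J) = -J**2/2 (b(J) = -J*J/2 = -J**2/2)
-17843 + b(C) = -17843 - (89/3)**2/2 = -17843 - 1/2*7921/9 = -17843 - 7921/18 = -329095/18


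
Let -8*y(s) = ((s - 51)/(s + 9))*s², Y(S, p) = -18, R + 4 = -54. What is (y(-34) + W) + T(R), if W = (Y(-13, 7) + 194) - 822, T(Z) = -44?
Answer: -11813/10 ≈ -1181.3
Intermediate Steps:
R = -58 (R = -4 - 54 = -58)
W = -646 (W = (-18 + 194) - 822 = 176 - 822 = -646)
y(s) = -s²*(-51 + s)/(8*(9 + s)) (y(s) = -(s - 51)/(s + 9)*s²/8 = -(-51 + s)/(9 + s)*s²/8 = -s²*(-51 + s)/(8*(9 + s)))
(y(-34) + W) + T(R) = ((⅛)*(-34)²*(51 - 1*(-34))/(9 - 34) - 646) - 44 = ((⅛)*1156*(51 + 34)/(-25) - 646) - 44 = ((⅛)*1156*(-1/25)*85 - 646) - 44 = (-4913/10 - 646) - 44 = -11373/10 - 44 = -11813/10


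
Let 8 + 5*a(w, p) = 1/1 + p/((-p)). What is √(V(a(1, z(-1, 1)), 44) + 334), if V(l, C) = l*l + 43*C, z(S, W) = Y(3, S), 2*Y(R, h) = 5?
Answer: √55714/5 ≈ 47.208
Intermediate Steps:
Y(R, h) = 5/2 (Y(R, h) = (½)*5 = 5/2)
z(S, W) = 5/2
a(w, p) = -8/5 (a(w, p) = -8/5 + (1/1 + p/((-p)))/5 = -8/5 + (1*1 + p*(-1/p))/5 = -8/5 + (1 - 1)/5 = -8/5 + (⅕)*0 = -8/5 + 0 = -8/5)
V(l, C) = l² + 43*C
√(V(a(1, z(-1, 1)), 44) + 334) = √(((-8/5)² + 43*44) + 334) = √((64/25 + 1892) + 334) = √(47364/25 + 334) = √(55714/25) = √55714/5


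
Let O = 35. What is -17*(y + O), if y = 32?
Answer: -1139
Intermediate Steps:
-17*(y + O) = -17*(32 + 35) = -17*67 = -1139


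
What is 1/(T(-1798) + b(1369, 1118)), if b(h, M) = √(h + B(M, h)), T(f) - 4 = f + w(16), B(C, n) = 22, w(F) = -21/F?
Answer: -459600/824769529 - 256*√1391/824769529 ≈ -0.00056882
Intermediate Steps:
T(f) = 43/16 + f (T(f) = 4 + (f - 21/16) = 4 + (-21/16 + f) = 43/16 + f)
b(h, M) = √(22 + h) (b(h, M) = √(h + 22) = √(22 + h))
1/(T(-1798) + b(1369, 1118)) = 1/((43/16 - 1798) + √(22 + 1369)) = 1/(-28725/16 + √1391)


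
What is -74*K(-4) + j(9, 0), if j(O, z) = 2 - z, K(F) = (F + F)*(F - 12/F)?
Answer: -590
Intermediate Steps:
K(F) = 2*F*(F - 12/F) (K(F) = (2*F)*(F - 12/F) = 2*F*(F - 12/F))
-74*K(-4) + j(9, 0) = -74*(-24 + 2*(-4)²) + (2 - 1*0) = -74*(-24 + 2*16) + (2 + 0) = -74*(-24 + 32) + 2 = -74*8 + 2 = -592 + 2 = -590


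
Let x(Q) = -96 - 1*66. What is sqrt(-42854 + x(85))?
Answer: 2*I*sqrt(10754) ≈ 207.4*I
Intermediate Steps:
x(Q) = -162 (x(Q) = -96 - 66 = -162)
sqrt(-42854 + x(85)) = sqrt(-42854 - 162) = sqrt(-43016) = 2*I*sqrt(10754)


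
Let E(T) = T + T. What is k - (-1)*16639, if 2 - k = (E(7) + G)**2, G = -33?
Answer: 16280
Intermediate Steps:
E(T) = 2*T
k = -359 (k = 2 - (2*7 - 33)**2 = 2 - (14 - 33)**2 = 2 - 1*(-19)**2 = 2 - 1*361 = 2 - 361 = -359)
k - (-1)*16639 = -359 - (-1)*16639 = -359 - 1*(-16639) = -359 + 16639 = 16280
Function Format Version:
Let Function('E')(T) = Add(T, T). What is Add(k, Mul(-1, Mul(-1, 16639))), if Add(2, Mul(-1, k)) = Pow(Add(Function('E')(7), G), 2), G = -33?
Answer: 16280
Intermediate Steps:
Function('E')(T) = Mul(2, T)
k = -359 (k = Add(2, Mul(-1, Pow(Add(Mul(2, 7), -33), 2))) = Add(2, Mul(-1, Pow(Add(14, -33), 2))) = Add(2, Mul(-1, Pow(-19, 2))) = Add(2, Mul(-1, 361)) = Add(2, -361) = -359)
Add(k, Mul(-1, Mul(-1, 16639))) = Add(-359, Mul(-1, Mul(-1, 16639))) = Add(-359, Mul(-1, -16639)) = Add(-359, 16639) = 16280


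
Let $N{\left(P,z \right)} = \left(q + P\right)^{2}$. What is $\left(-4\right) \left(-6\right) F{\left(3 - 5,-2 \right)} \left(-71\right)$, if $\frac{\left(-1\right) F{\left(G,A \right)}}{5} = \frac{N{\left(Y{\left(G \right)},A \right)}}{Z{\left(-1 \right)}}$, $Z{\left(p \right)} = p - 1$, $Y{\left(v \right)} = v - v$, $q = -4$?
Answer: $-68160$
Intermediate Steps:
$Y{\left(v \right)} = 0$
$N{\left(P,z \right)} = \left(-4 + P\right)^{2}$
$Z{\left(p \right)} = -1 + p$
$F{\left(G,A \right)} = 40$ ($F{\left(G,A \right)} = - 5 \frac{\left(-4 + 0\right)^{2}}{-1 - 1} = - 5 \frac{\left(-4\right)^{2}}{-2} = - 5 \cdot 16 \left(- \frac{1}{2}\right) = \left(-5\right) \left(-8\right) = 40$)
$\left(-4\right) \left(-6\right) F{\left(3 - 5,-2 \right)} \left(-71\right) = \left(-4\right) \left(-6\right) 40 \left(-71\right) = 24 \cdot 40 \left(-71\right) = 960 \left(-71\right) = -68160$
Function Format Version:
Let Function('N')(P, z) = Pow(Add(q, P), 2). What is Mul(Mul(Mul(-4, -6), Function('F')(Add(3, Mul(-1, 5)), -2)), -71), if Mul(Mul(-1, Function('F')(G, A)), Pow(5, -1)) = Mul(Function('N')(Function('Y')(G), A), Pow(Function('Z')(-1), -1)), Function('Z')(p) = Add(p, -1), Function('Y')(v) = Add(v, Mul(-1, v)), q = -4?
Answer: -68160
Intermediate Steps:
Function('Y')(v) = 0
Function('N')(P, z) = Pow(Add(-4, P), 2)
Function('Z')(p) = Add(-1, p)
Function('F')(G, A) = 40 (Function('F')(G, A) = Mul(-5, Mul(Pow(Add(-4, 0), 2), Pow(Add(-1, -1), -1))) = Mul(-5, Mul(Pow(-4, 2), Pow(-2, -1))) = Mul(-5, Mul(16, Rational(-1, 2))) = Mul(-5, -8) = 40)
Mul(Mul(Mul(-4, -6), Function('F')(Add(3, Mul(-1, 5)), -2)), -71) = Mul(Mul(Mul(-4, -6), 40), -71) = Mul(Mul(24, 40), -71) = Mul(960, -71) = -68160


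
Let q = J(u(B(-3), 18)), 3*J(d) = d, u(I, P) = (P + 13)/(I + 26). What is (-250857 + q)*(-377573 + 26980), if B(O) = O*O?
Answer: 9234603492722/105 ≈ 8.7949e+10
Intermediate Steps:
B(O) = O²
u(I, P) = (13 + P)/(26 + I)
J(d) = d/3
q = 31/105 (q = ((13 + 18)/(26 + (-3)²))/3 = (31/(26 + 9))/3 = (31/35)/3 = ((1/35)*31)/3 = (⅓)*(31/35) = 31/105 ≈ 0.29524)
(-250857 + q)*(-377573 + 26980) = (-250857 + 31/105)*(-377573 + 26980) = -26339954/105*(-350593) = 9234603492722/105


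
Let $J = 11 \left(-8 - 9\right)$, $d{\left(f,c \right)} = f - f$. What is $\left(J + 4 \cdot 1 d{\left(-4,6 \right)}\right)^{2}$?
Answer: $34969$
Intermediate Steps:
$d{\left(f,c \right)} = 0$
$J = -187$ ($J = 11 \left(-17\right) = -187$)
$\left(J + 4 \cdot 1 d{\left(-4,6 \right)}\right)^{2} = \left(-187 + 4 \cdot 1 \cdot 0\right)^{2} = \left(-187 + 4 \cdot 0\right)^{2} = \left(-187 + 0\right)^{2} = \left(-187\right)^{2} = 34969$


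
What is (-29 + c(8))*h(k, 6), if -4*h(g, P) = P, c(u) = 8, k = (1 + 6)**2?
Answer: 63/2 ≈ 31.500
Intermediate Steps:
k = 49 (k = 7**2 = 49)
h(g, P) = -P/4
(-29 + c(8))*h(k, 6) = (-29 + 8)*(-1/4*6) = -21*(-3/2) = 63/2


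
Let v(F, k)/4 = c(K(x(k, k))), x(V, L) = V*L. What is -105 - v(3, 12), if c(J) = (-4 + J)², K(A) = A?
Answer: -78505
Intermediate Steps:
x(V, L) = L*V
v(F, k) = 4*(-4 + k²)² (v(F, k) = 4*(-4 + k*k)² = 4*(-4 + k²)²)
-105 - v(3, 12) = -105 - 4*(-4 + 12²)² = -105 - 4*(-4 + 144)² = -105 - 4*140² = -105 - 4*19600 = -105 - 1*78400 = -105 - 78400 = -78505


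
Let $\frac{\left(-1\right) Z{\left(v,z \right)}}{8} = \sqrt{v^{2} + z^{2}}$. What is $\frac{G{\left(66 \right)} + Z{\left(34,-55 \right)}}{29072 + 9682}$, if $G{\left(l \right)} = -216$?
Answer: $- \frac{12}{2153} - \frac{4 \sqrt{4181}}{19377} \approx -0.018922$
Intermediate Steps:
$Z{\left(v,z \right)} = - 8 \sqrt{v^{2} + z^{2}}$
$\frac{G{\left(66 \right)} + Z{\left(34,-55 \right)}}{29072 + 9682} = \frac{-216 - 8 \sqrt{34^{2} + \left(-55\right)^{2}}}{29072 + 9682} = \frac{-216 - 8 \sqrt{1156 + 3025}}{38754} = \left(-216 - 8 \sqrt{4181}\right) \frac{1}{38754} = - \frac{12}{2153} - \frac{4 \sqrt{4181}}{19377}$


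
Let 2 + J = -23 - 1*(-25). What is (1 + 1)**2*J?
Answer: 0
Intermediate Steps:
J = 0 (J = -2 + (-23 - 1*(-25)) = -2 + (-23 + 25) = -2 + 2 = 0)
(1 + 1)**2*J = (1 + 1)**2*0 = 2**2*0 = 4*0 = 0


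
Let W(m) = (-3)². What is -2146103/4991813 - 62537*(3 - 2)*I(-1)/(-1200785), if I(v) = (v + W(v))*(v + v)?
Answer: -124127482691/98263838905 ≈ -1.2632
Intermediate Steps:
W(m) = 9
I(v) = 2*v*(9 + v) (I(v) = (v + 9)*(v + v) = (9 + v)*(2*v) = 2*v*(9 + v))
-2146103/4991813 - 62537*(3 - 2)*I(-1)/(-1200785) = -2146103/4991813 - 62537*(3 - 2)*2*(-1)*(9 - 1)/(-1200785) = -2146103*1/4991813 - 62537*2*(-1)*8*(-1/1200785) = -2146103/4991813 - 62537*(-16)*(-1/1200785) = -2146103/4991813 + 1000592*(-1/1200785) = -2146103/4991813 - 1000592/1200785 = -124127482691/98263838905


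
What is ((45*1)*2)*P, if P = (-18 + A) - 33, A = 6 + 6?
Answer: -3510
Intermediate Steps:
A = 12
P = -39 (P = (-18 + 12) - 33 = -6 - 33 = -39)
((45*1)*2)*P = ((45*1)*2)*(-39) = (45*2)*(-39) = 90*(-39) = -3510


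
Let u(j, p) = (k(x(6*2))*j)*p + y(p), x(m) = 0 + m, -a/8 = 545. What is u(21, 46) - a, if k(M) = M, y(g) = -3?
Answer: 15949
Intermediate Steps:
a = -4360 (a = -8*545 = -4360)
x(m) = m
u(j, p) = -3 + 12*j*p (u(j, p) = ((6*2)*j)*p - 3 = (12*j)*p - 3 = 12*j*p - 3 = -3 + 12*j*p)
u(21, 46) - a = (-3 + 12*21*46) - 1*(-4360) = (-3 + 11592) + 4360 = 11589 + 4360 = 15949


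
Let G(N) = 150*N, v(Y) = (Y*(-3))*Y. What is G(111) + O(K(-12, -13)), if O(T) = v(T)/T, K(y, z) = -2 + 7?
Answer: 16635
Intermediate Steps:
K(y, z) = 5
v(Y) = -3*Y**2 (v(Y) = (-3*Y)*Y = -3*Y**2)
O(T) = -3*T (O(T) = (-3*T**2)/T = -3*T)
G(111) + O(K(-12, -13)) = 150*111 - 3*5 = 16650 - 15 = 16635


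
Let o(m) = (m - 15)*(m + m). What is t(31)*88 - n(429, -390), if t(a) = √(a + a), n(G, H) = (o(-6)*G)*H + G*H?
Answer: 42329430 + 88*√62 ≈ 4.2330e+7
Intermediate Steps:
o(m) = 2*m*(-15 + m) (o(m) = (-15 + m)*(2*m) = 2*m*(-15 + m))
n(G, H) = 253*G*H (n(G, H) = ((2*(-6)*(-15 - 6))*G)*H + G*H = ((2*(-6)*(-21))*G)*H + G*H = (252*G)*H + G*H = 252*G*H + G*H = 253*G*H)
t(a) = √2*√a (t(a) = √(2*a) = √2*√a)
t(31)*88 - n(429, -390) = (√2*√31)*88 - 253*429*(-390) = √62*88 - 1*(-42329430) = 88*√62 + 42329430 = 42329430 + 88*√62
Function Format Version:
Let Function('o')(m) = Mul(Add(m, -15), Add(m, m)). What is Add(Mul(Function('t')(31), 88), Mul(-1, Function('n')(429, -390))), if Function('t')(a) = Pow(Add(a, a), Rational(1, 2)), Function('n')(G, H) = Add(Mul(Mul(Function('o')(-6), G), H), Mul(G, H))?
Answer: Add(42329430, Mul(88, Pow(62, Rational(1, 2)))) ≈ 4.2330e+7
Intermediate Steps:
Function('o')(m) = Mul(2, m, Add(-15, m)) (Function('o')(m) = Mul(Add(-15, m), Mul(2, m)) = Mul(2, m, Add(-15, m)))
Function('n')(G, H) = Mul(253, G, H) (Function('n')(G, H) = Add(Mul(Mul(Mul(2, -6, Add(-15, -6)), G), H), Mul(G, H)) = Add(Mul(Mul(Mul(2, -6, -21), G), H), Mul(G, H)) = Add(Mul(Mul(252, G), H), Mul(G, H)) = Add(Mul(252, G, H), Mul(G, H)) = Mul(253, G, H))
Function('t')(a) = Mul(Pow(2, Rational(1, 2)), Pow(a, Rational(1, 2))) (Function('t')(a) = Pow(Mul(2, a), Rational(1, 2)) = Mul(Pow(2, Rational(1, 2)), Pow(a, Rational(1, 2))))
Add(Mul(Function('t')(31), 88), Mul(-1, Function('n')(429, -390))) = Add(Mul(Mul(Pow(2, Rational(1, 2)), Pow(31, Rational(1, 2))), 88), Mul(-1, Mul(253, 429, -390))) = Add(Mul(Pow(62, Rational(1, 2)), 88), Mul(-1, -42329430)) = Add(Mul(88, Pow(62, Rational(1, 2))), 42329430) = Add(42329430, Mul(88, Pow(62, Rational(1, 2))))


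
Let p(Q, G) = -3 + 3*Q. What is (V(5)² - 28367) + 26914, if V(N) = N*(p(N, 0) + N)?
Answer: 5772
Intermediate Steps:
V(N) = N*(-3 + 4*N) (V(N) = N*((-3 + 3*N) + N) = N*(-3 + 4*N))
(V(5)² - 28367) + 26914 = ((5*(-3 + 4*5))² - 28367) + 26914 = ((5*(-3 + 20))² - 28367) + 26914 = ((5*17)² - 28367) + 26914 = (85² - 28367) + 26914 = (7225 - 28367) + 26914 = -21142 + 26914 = 5772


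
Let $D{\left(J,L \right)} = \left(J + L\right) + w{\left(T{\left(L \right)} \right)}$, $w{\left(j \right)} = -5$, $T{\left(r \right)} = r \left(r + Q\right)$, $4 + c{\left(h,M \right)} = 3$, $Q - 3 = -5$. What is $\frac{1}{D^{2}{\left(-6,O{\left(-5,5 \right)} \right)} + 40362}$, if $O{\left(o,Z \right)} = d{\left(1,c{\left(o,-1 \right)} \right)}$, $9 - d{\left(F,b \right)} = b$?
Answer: $\frac{1}{40363} \approx 2.4775 \cdot 10^{-5}$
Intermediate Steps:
$Q = -2$ ($Q = 3 - 5 = -2$)
$c{\left(h,M \right)} = -1$ ($c{\left(h,M \right)} = -4 + 3 = -1$)
$d{\left(F,b \right)} = 9 - b$
$T{\left(r \right)} = r \left(-2 + r\right)$ ($T{\left(r \right)} = r \left(r - 2\right) = r \left(-2 + r\right)$)
$O{\left(o,Z \right)} = 10$ ($O{\left(o,Z \right)} = 9 - -1 = 9 + 1 = 10$)
$D{\left(J,L \right)} = -5 + J + L$ ($D{\left(J,L \right)} = \left(J + L\right) - 5 = -5 + J + L$)
$\frac{1}{D^{2}{\left(-6,O{\left(-5,5 \right)} \right)} + 40362} = \frac{1}{\left(-5 - 6 + 10\right)^{2} + 40362} = \frac{1}{\left(-1\right)^{2} + 40362} = \frac{1}{1 + 40362} = \frac{1}{40363}$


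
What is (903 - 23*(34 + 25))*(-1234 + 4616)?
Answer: -1535428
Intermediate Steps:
(903 - 23*(34 + 25))*(-1234 + 4616) = (903 - 23*59)*3382 = (903 - 1357)*3382 = -454*3382 = -1535428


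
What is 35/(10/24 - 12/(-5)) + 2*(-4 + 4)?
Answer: 2100/169 ≈ 12.426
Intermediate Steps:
35/(10/24 - 12/(-5)) + 2*(-4 + 4) = 35/(10*(1/24) - 12*(-1/5)) + 2*0 = 35/(5/12 + 12/5) + 0 = 35/(169/60) + 0 = 35*(60/169) + 0 = 2100/169 + 0 = 2100/169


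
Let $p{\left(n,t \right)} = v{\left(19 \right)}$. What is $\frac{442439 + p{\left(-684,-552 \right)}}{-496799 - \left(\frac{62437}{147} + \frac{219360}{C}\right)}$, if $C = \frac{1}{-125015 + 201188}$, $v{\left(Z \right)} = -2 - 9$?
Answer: $- \frac{32518458}{1228170778025} \approx -2.6477 \cdot 10^{-5}$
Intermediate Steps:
$v{\left(Z \right)} = -11$
$p{\left(n,t \right)} = -11$
$C = \frac{1}{76173} \approx 1.3128 \cdot 10^{-5}$
$\frac{442439 + p{\left(-684,-552 \right)}}{-496799 - \left(\frac{62437}{147} + \frac{219360}{C}\right)} = \frac{442439 - 11}{-496799 - \left(16709309280 + \frac{62437}{147}\right)} = \frac{442428}{-496799 - \left(16709309280 + \frac{249748}{\left(-21\right) \left(-28\right)}\right)} = \frac{442428}{-496799 - \left(16709309280 + \frac{249748}{588}\right)} = \frac{442428}{-496799 - \frac{2456268526597}{147}} = \frac{442428}{- \frac{2456341556050}{147}} = 442428 \left(- \frac{147}{2456341556050}\right) = - \frac{32518458}{1228170778025}$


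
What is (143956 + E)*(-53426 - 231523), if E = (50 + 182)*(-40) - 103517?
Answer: -8878725891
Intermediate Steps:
E = -112797 (E = 232*(-40) - 103517 = -9280 - 103517 = -112797)
(143956 + E)*(-53426 - 231523) = (143956 - 112797)*(-53426 - 231523) = 31159*(-284949) = -8878725891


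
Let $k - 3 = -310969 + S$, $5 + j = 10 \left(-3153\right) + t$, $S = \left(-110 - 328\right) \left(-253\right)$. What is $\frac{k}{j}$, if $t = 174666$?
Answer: $- \frac{200152}{143131} \approx -1.3984$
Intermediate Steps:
$S = 110814$ ($S = \left(-438\right) \left(-253\right) = 110814$)
$j = 143131$ ($j = -5 + \left(10 \left(-3153\right) + 174666\right) = -5 + \left(-31530 + 174666\right) = -5 + 143136 = 143131$)
$k = -200152$ ($k = 3 + \left(-310969 + 110814\right) = 3 - 200155 = -200152$)
$\frac{k}{j} = - \frac{200152}{143131}$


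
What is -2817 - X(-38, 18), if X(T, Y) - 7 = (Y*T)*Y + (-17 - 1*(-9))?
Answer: 9496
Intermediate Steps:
X(T, Y) = -1 + T*Y² (X(T, Y) = 7 + ((Y*T)*Y + (-17 - 1*(-9))) = 7 + ((T*Y)*Y + (-17 + 9)) = 7 + (T*Y² - 8) = 7 + (-8 + T*Y²) = -1 + T*Y²)
-2817 - X(-38, 18) = -2817 - (-1 - 38*18²) = -2817 - (-1 - 38*324) = -2817 - (-1 - 12312) = -2817 - 1*(-12313) = -2817 + 12313 = 9496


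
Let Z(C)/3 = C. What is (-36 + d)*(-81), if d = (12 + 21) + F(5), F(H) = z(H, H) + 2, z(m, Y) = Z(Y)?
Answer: -1134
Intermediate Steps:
Z(C) = 3*C
z(m, Y) = 3*Y
F(H) = 2 + 3*H (F(H) = 3*H + 2 = 2 + 3*H)
d = 50 (d = (12 + 21) + (2 + 3*5) = 33 + (2 + 15) = 33 + 17 = 50)
(-36 + d)*(-81) = (-36 + 50)*(-81) = 14*(-81) = -1134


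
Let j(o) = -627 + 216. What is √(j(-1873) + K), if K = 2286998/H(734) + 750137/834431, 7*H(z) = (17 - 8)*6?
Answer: 5*√667874333961973515/7509879 ≈ 544.11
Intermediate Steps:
H(z) = 54/7 (H(z) = ((17 - 8)*6)/7 = (9*6)/7 = (⅐)*54 = 54/7)
j(o) = -411
K = 6679217352182/22529637 (K = 2286998/(54/7) + 750137/834431 = 2286998*(7/54) + 750137*(1/834431) = 8004493/27 + 750137/834431 = 6679217352182/22529637 ≈ 2.9646e+5)
√(j(-1873) + K) = √(-411 + 6679217352182/22529637) = √(6669957671375/22529637) = 5*√667874333961973515/7509879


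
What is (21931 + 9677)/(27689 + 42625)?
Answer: 5268/11719 ≈ 0.44953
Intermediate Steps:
(21931 + 9677)/(27689 + 42625) = 31608/70314 = 31608*(1/70314) = 5268/11719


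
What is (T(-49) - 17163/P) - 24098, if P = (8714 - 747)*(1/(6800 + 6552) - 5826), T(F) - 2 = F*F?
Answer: -13445323704952439/619742979217 ≈ -21695.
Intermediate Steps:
T(F) = 2 + F² (T(F) = 2 + F*F = 2 + F²)
P = -619742979217/13352 (P = 7967*(1/13352 - 5826) = 7967*(-77788751/13352) = -619742979217/13352 ≈ -4.6416e+7)
(T(-49) - 17163/P) - 24098 = ((2 + (-49)²) - 17163/(-619742979217/13352)) - 24098 = ((2 + 2401) - 17163*(-13352/619742979217)) - 24098 = (2403 + 229160376/619742979217) - 24098 = 1489242608218827/619742979217 - 24098 = -13445323704952439/619742979217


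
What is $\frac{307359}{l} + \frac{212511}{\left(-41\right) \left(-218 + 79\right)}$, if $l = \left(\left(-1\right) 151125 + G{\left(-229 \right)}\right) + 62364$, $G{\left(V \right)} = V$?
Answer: $\frac{17159714949}{507154010} \approx 33.835$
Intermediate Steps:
$l = -88990$ ($l = \left(\left(-1\right) 151125 - 229\right) + 62364 = \left(-151125 - 229\right) + 62364 = -151354 + 62364 = -88990$)
$\frac{307359}{l} + \frac{212511}{\left(-41\right) \left(-218 + 79\right)} = \frac{307359}{-88990} + \frac{212511}{\left(-41\right) \left(-218 + 79\right)} = 307359 \left(- \frac{1}{88990}\right) + \frac{212511}{\left(-41\right) \left(-139\right)} = - \frac{307359}{88990} + \frac{212511}{5699} = \frac{17159714949}{507154010}$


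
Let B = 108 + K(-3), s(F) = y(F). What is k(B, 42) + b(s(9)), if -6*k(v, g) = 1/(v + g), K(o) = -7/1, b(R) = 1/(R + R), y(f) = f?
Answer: 70/1287 ≈ 0.054390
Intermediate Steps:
s(F) = F
b(R) = 1/(2*R)
K(o) = -7 (K(o) = -7*1 = -7)
B = 101 (B = 108 - 7 = 101)
k(v, g) = -1/(6*(g + v)) (k(v, g) = -1/(6*(v + g)) = -1/(6*(g + v)))
k(B, 42) + b(s(9)) = -1/(6*42 + 6*101) + (½)/9 = -1/(252 + 606) + (½)*(⅑) = -1/858 + 1/18 = 70/1287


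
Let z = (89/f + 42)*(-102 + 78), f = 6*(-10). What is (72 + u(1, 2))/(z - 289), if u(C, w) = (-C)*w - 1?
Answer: -345/6307 ≈ -0.054701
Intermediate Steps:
f = -60
u(C, w) = -1 - C*w (u(C, w) = -C*w - 1 = -1 - C*w)
z = -4862/5 (z = (89/(-60) + 42)*(-102 + 78) = (89*(-1/60) + 42)*(-24) = (-89/60 + 42)*(-24) = (2431/60)*(-24) = -4862/5 ≈ -972.40)
(72 + u(1, 2))/(z - 289) = (72 + (-1 - 1*1*2))/(-4862/5 - 289) = (72 + (-1 - 2))/(-6307/5) = (72 - 3)*(-5/6307) = 69*(-5/6307) = -345/6307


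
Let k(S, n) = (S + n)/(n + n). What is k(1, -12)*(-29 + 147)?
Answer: 649/12 ≈ 54.083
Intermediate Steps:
k(S, n) = (S + n)/(2*n) (k(S, n) = (S + n)/((2*n)) = (S + n)*(1/(2*n)) = (S + n)/(2*n))
k(1, -12)*(-29 + 147) = ((½)*(1 - 12)/(-12))*(-29 + 147) = ((½)*(-1/12)*(-11))*118 = (11/24)*118 = 649/12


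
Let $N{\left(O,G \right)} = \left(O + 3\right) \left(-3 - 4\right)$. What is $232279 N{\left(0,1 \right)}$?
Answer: $-4877859$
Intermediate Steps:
$N{\left(O,G \right)} = -21 - 7 O$ ($N{\left(O,G \right)} = \left(3 + O\right) \left(-7\right) = -21 - 7 O$)
$232279 N{\left(0,1 \right)} = 232279 \left(-21 - 0\right) = 232279 \left(-21 + 0\right) = 232279 \left(-21\right) = -4877859$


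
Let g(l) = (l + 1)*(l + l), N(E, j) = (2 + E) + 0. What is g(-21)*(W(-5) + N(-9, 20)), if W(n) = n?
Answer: -10080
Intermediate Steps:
N(E, j) = 2 + E
g(l) = 2*l*(1 + l) (g(l) = (1 + l)*(2*l) = 2*l*(1 + l))
g(-21)*(W(-5) + N(-9, 20)) = (2*(-21)*(1 - 21))*(-5 + (2 - 9)) = (2*(-21)*(-20))*(-5 - 7) = 840*(-12) = -10080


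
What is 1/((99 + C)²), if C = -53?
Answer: 1/2116 ≈ 0.00047259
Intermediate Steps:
1/((99 + C)²) = 1/((99 - 53)²) = 1/(46²) = 1/2116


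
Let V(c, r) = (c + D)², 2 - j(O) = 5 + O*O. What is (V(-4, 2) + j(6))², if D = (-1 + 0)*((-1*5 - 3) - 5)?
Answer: 1764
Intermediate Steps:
j(O) = -3 - O² (j(O) = 2 - (5 + O*O) = 2 - (5 + O²) = 2 + (-5 - O²) = -3 - O²)
D = 13 (D = -((-5 - 3) - 5) = -(-8 - 5) = -1*(-13) = 13)
V(c, r) = (13 + c)² (V(c, r) = (c + 13)² = (13 + c)²)
(V(-4, 2) + j(6))² = ((13 - 4)² + (-3 - 1*6²))² = (9² + (-3 - 1*36))² = (81 + (-3 - 36))² = (81 - 39)² = 42² = 1764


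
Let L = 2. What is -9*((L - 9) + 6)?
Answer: 9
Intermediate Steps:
-9*((L - 9) + 6) = -9*((2 - 9) + 6) = -9*(-7 + 6) = -9*(-1) = 9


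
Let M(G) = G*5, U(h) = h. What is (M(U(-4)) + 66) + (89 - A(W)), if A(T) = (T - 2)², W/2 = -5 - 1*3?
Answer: -189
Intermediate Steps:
W = -16 (W = 2*(-5 - 1*3) = 2*(-5 - 3) = 2*(-8) = -16)
A(T) = (-2 + T)²
M(G) = 5*G
(M(U(-4)) + 66) + (89 - A(W)) = (5*(-4) + 66) + (89 - (-2 - 16)²) = (-20 + 66) + (89 - 1*(-18)²) = 46 + (89 - 1*324) = 46 + (89 - 324) = 46 - 235 = -189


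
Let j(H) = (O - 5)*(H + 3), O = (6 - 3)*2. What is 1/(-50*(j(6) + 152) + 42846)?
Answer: 1/34796 ≈ 2.8739e-5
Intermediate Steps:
O = 6 (O = 3*2 = 6)
j(H) = 3 + H (j(H) = (6 - 5)*(H + 3) = 1*(3 + H) = 3 + H)
1/(-50*(j(6) + 152) + 42846) = 1/(-50*((3 + 6) + 152) + 42846) = 1/(-50*(9 + 152) + 42846) = 1/(-50*161 + 42846) = 1/(-8050 + 42846) = 1/34796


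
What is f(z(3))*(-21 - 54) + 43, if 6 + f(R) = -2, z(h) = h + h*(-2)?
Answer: 643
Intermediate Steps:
z(h) = -h (z(h) = h - 2*h = -h)
f(R) = -8 (f(R) = -6 - 2 = -8)
f(z(3))*(-21 - 54) + 43 = -8*(-21 - 54) + 43 = -8*(-75) + 43 = 600 + 43 = 643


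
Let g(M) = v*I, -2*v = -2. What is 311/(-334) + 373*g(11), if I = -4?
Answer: -498639/334 ≈ -1492.9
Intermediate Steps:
v = 1 (v = -1/2*(-2) = 1)
g(M) = -4 (g(M) = 1*(-4) = -4)
311/(-334) + 373*g(11) = 311/(-334) + 373*(-4) = 311*(-1/334) - 1492 = -311/334 - 1492 = -498639/334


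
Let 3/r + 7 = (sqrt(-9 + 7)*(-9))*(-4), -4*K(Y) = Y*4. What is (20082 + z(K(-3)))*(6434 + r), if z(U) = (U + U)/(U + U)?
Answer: 17960726861/139 - 114156*I*sqrt(2)/139 ≈ 1.2921e+8 - 1161.4*I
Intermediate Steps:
K(Y) = -Y (K(Y) = -Y*4/4 = -Y)
z(U) = 1 (z(U) = (2*U)/((2*U)) = (2*U)*(1/(2*U)) = 1)
r = 3/(-7 + 36*I*sqrt(2)) (r = 3/(-7 + (sqrt(-9 + 7)*(-9))*(-4)) = 3/(-7 + (sqrt(-2)*(-9))*(-4)) = 3/(-7 + ((I*sqrt(2))*(-9))*(-4)) = 3/(-7 - 9*I*sqrt(2)*(-4)) = 3/(-7 + 36*I*sqrt(2)) ≈ -0.0079515 - 0.057832*I)
(20082 + z(K(-3)))*(6434 + r) = (20082 + 1)*(6434 + (-21/2641 - 108*I*sqrt(2)/2641)) = 20083*(16992173/2641 - 108*I*sqrt(2)/2641) = 17960726861/139 - 114156*I*sqrt(2)/139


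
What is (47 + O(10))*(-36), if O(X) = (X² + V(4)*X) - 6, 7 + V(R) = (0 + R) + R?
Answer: -5436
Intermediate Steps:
V(R) = -7 + 2*R (V(R) = -7 + ((0 + R) + R) = -7 + (R + R) = -7 + 2*R)
O(X) = -6 + X + X² (O(X) = (X² + (-7 + 2*4)*X) - 6 = (X² + (-7 + 8)*X) - 6 = (X² + 1*X) - 6 = (X² + X) - 6 = (X + X²) - 6 = -6 + X + X²)
(47 + O(10))*(-36) = (47 + (-6 + 10 + 10²))*(-36) = (47 + (-6 + 10 + 100))*(-36) = (47 + 104)*(-36) = 151*(-36) = -5436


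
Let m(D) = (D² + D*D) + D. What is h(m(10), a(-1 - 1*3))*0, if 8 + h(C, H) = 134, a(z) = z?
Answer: 0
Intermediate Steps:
m(D) = D + 2*D² (m(D) = (D² + D²) + D = 2*D² + D = D + 2*D²)
h(C, H) = 126 (h(C, H) = -8 + 134 = 126)
h(m(10), a(-1 - 1*3))*0 = 126*0 = 0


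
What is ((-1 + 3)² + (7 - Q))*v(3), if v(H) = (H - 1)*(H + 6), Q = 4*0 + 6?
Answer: 90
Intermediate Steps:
Q = 6 (Q = 0 + 6 = 6)
v(H) = (-1 + H)*(6 + H)
((-1 + 3)² + (7 - Q))*v(3) = ((-1 + 3)² + (7 - 1*6))*(-6 + 3² + 5*3) = (2² + (7 - 6))*(-6 + 9 + 15) = (4 + 1)*18 = 5*18 = 90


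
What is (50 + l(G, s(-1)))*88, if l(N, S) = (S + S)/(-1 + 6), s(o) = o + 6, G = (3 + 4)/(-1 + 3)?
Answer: 4576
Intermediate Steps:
G = 7/2 ≈ 3.5000
s(o) = 6 + o
l(N, S) = 2*S/5 (l(N, S) = (2*S)/5 = (2*S)*(⅕) = 2*S/5)
(50 + l(G, s(-1)))*88 = (50 + 2*(6 - 1)/5)*88 = (50 + (⅖)*5)*88 = (50 + 2)*88 = 52*88 = 4576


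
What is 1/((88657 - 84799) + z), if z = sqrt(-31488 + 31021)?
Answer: 3858/14884631 - I*sqrt(467)/14884631 ≈ 0.00025919 - 1.4518e-6*I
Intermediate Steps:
z = I*sqrt(467) (z = sqrt(-467) = I*sqrt(467) ≈ 21.61*I)
1/((88657 - 84799) + z) = 1/((88657 - 84799) + I*sqrt(467)) = 1/(3858 + I*sqrt(467))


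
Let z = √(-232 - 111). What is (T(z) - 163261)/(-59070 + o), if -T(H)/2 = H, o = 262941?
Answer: -163261/203871 - 14*I*√7/203871 ≈ -0.80081 - 0.00018169*I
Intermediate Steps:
z = 7*I*√7 (z = √(-343) = 7*I*√7 ≈ 18.52*I)
T(H) = -2*H
(T(z) - 163261)/(-59070 + o) = (-14*I*√7 - 163261)/(-59070 + 262941) = (-14*I*√7 - 163261)/203871 = (-163261 - 14*I*√7)*(1/203871) = -163261/203871 - 14*I*√7/203871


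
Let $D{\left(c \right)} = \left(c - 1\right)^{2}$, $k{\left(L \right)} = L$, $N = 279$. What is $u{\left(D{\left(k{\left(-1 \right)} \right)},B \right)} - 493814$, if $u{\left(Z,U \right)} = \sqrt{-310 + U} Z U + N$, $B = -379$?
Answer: $-493535 - 1516 i \sqrt{689} \approx -4.9354 \cdot 10^{5} - 39793.0 i$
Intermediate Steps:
$D{\left(c \right)} = \left(-1 + c\right)^{2}$
$u{\left(Z,U \right)} = 279 + U Z \sqrt{-310 + U}$ ($u{\left(Z,U \right)} = \sqrt{-310 + U} Z U + 279 = Z \sqrt{-310 + U} U + 279 = U Z \sqrt{-310 + U} + 279 = 279 + U Z \sqrt{-310 + U}$)
$u{\left(D{\left(k{\left(-1 \right)} \right)},B \right)} - 493814 = \left(279 - 379 \left(-1 - 1\right)^{2} \sqrt{-310 - 379}\right) - 493814 = \left(279 - 379 \left(-2\right)^{2} \sqrt{-689}\right) - 493814 = \left(279 - 1516 i \sqrt{689}\right) - 493814 = -493535 - 1516 i \sqrt{689}$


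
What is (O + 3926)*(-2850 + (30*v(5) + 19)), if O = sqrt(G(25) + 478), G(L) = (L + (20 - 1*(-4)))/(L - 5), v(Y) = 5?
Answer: -10525606 - 2681*sqrt(48045)/10 ≈ -1.0584e+7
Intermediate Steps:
G(L) = (24 + L)/(-5 + L) (G(L) = (L + (20 + 4))/(-5 + L) = (L + 24)/(-5 + L) = (24 + L)/(-5 + L))
O = sqrt(48045)/10 (O = sqrt((24 + 25)/(-5 + 25) + 478) = sqrt(49/20 + 478) = sqrt(9609/20) = sqrt(48045)/10 ≈ 21.919)
(O + 3926)*(-2850 + (30*v(5) + 19)) = (sqrt(48045)/10 + 3926)*(-2850 + (30*5 + 19)) = (3926 + sqrt(48045)/10)*(-2850 + (150 + 19)) = (3926 + sqrt(48045)/10)*(-2850 + 169) = (3926 + sqrt(48045)/10)*(-2681) = -10525606 - 2681*sqrt(48045)/10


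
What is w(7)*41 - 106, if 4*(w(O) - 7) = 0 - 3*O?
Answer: -137/4 ≈ -34.250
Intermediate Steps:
w(O) = 7 - 3*O/4 (w(O) = 7 + (0 - 3*O)/4 = 7 + (-3*O)/4 = 7 - 3*O/4)
w(7)*41 - 106 = (7 - ¾*7)*41 - 106 = (7 - 21/4)*41 - 106 = (7/4)*41 - 106 = 287/4 - 106 = -137/4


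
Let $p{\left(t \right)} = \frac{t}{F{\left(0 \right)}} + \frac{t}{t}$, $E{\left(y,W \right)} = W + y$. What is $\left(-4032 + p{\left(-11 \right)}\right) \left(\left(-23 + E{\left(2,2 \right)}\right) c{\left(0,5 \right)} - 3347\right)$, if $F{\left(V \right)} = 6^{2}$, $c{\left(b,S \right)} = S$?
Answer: $\frac{249763567}{18} \approx 1.3876 \cdot 10^{7}$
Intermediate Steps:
$F{\left(V \right)} = 36$
$p{\left(t \right)} = 1 + \frac{t}{36}$ ($p{\left(t \right)} = \frac{t}{36} + \frac{t}{t} = t \frac{1}{36} + 1 = \frac{t}{36} + 1 = 1 + \frac{t}{36}$)
$\left(-4032 + p{\left(-11 \right)}\right) \left(\left(-23 + E{\left(2,2 \right)}\right) c{\left(0,5 \right)} - 3347\right) = \left(-4032 + \left(1 + \frac{1}{36} \left(-11\right)\right)\right) \left(\left(-23 + \left(2 + 2\right)\right) 5 - 3347\right) = \left(-4032 + \left(1 - \frac{11}{36}\right)\right) \left(\left(-23 + 4\right) 5 - 3347\right) = \left(-4032 + \frac{25}{36}\right) \left(\left(-19\right) 5 - 3347\right) = - \frac{145127 \left(-95 - 3347\right)}{36} = \left(- \frac{145127}{36}\right) \left(-3442\right) = \frac{249763567}{18}$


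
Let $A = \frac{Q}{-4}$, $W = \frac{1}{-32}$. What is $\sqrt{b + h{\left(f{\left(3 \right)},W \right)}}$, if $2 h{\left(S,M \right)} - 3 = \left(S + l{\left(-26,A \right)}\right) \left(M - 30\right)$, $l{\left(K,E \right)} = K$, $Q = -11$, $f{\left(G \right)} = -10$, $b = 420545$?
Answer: $\frac{\sqrt{6737393}}{4} \approx 648.91$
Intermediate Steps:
$W = - \frac{1}{32} \approx -0.03125$
$A = \frac{11}{4}$ ($A = - \frac{11}{-4} = \left(-11\right) \left(- \frac{1}{4}\right) = \frac{11}{4} \approx 2.75$)
$h{\left(S,M \right)} = \frac{3}{2} + \frac{\left(-30 + M\right) \left(-26 + S\right)}{2}$ ($h{\left(S,M \right)} = \frac{3}{2} + \frac{\left(S - 26\right) \left(M - 30\right)}{2} = \frac{3}{2} + \frac{\left(-26 + S\right) \left(-30 + M\right)}{2} = \frac{3}{2} + \frac{\left(-30 + M\right) \left(-26 + S\right)}{2}$)
$\sqrt{b + h{\left(f{\left(3 \right)},W \right)}} = \sqrt{420545 + \left(\frac{783}{2} - -150 - - \frac{13}{32} + \frac{1}{2} \left(- \frac{1}{32}\right) \left(-10\right)\right)} = \sqrt{420545 + \left(\frac{783}{2} + 150 + \frac{13}{32} + \frac{5}{32}\right)} = \sqrt{420545 + \frac{8673}{16}} = \sqrt{\frac{6737393}{16}} = \frac{\sqrt{6737393}}{4}$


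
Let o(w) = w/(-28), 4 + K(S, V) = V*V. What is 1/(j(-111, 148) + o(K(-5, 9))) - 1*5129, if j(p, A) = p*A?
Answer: -337093271/65723 ≈ -5129.0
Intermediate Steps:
K(S, V) = -4 + V² (K(S, V) = -4 + V*V = -4 + V²)
o(w) = -w/28 (o(w) = w*(-1/28) = -w/28)
j(p, A) = A*p
1/(j(-111, 148) + o(K(-5, 9))) - 1*5129 = 1/(148*(-111) - (-4 + 9²)/28) - 1*5129 = 1/(-16428 - (-4 + 81)/28) - 5129 = 1/(-16428 - 1/28*77) - 5129 = 1/(-16428 - 11/4) - 5129 = 1/(-65723/4) - 5129 = -4/65723 - 5129 = -337093271/65723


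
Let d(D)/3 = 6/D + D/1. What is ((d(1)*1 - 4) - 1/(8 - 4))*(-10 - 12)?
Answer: -737/2 ≈ -368.50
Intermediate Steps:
d(D) = 3*D + 18/D (d(D) = 3*(6/D + D/1) = 3*(6/D + D*1) = 3*(6/D + D) = 3*(D + 6/D) = 3*D + 18/D)
((d(1)*1 - 4) - 1/(8 - 4))*(-10 - 12) = (((3*1 + 18/1)*1 - 4) - 1/(8 - 4))*(-10 - 12) = (((3 + 18*1)*1 - 4) - 1/4)*(-22) = (((3 + 18)*1 - 4) - 1*1/4)*(-22) = ((21*1 - 4) - 1/4)*(-22) = ((21 - 4) - 1/4)*(-22) = (17 - 1/4)*(-22) = (67/4)*(-22) = -737/2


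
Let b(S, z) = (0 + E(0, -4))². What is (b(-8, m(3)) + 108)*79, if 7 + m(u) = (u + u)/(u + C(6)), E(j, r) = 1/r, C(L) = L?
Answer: 136591/16 ≈ 8536.9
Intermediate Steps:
m(u) = -7 + 2*u/(6 + u) (m(u) = -7 + (u + u)/(u + 6) = -7 + (2*u)/(6 + u) = -7 + 2*u/(6 + u))
b(S, z) = 1/16 (b(S, z) = (0 + 1/(-4))² = (0 - ¼)² = (-¼)² = 1/16)
(b(-8, m(3)) + 108)*79 = (1/16 + 108)*79 = (1729/16)*79 = 136591/16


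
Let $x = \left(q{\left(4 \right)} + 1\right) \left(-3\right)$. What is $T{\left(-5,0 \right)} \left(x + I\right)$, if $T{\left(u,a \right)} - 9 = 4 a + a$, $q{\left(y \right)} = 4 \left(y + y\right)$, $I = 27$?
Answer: $-648$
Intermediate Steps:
$q{\left(y \right)} = 8 y$ ($q{\left(y \right)} = 4 \cdot 2 y = 8 y$)
$x = -99$ ($x = \left(8 \cdot 4 + 1\right) \left(-3\right) = \left(32 + 1\right) \left(-3\right) = 33 \left(-3\right) = -99$)
$T{\left(u,a \right)} = 9 + 5 a$ ($T{\left(u,a \right)} = 9 + \left(4 a + a\right) = 9 + 5 a$)
$T{\left(-5,0 \right)} \left(x + I\right) = \left(9 + 5 \cdot 0\right) \left(-99 + 27\right) = \left(9 + 0\right) \left(-72\right) = 9 \left(-72\right) = -648$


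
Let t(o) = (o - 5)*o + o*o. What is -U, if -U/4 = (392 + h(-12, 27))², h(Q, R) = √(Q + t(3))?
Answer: 614620 + 9408*I ≈ 6.1462e+5 + 9408.0*I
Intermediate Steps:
t(o) = o² + o*(-5 + o) (t(o) = (-5 + o)*o + o² = o*(-5 + o) + o² = o² + o*(-5 + o))
h(Q, R) = √(3 + Q) (h(Q, R) = √(Q + 3*(-5 + 2*3)) = √(Q + 3*(-5 + 6)) = √(Q + 3*1) = √(Q + 3) = √(3 + Q))
U = -4*(392 + 3*I)² (U = -4*(392 + √(3 - 12))² = -4*(392 + √(-9))² = -4*(392 + 3*I)² ≈ -6.1462e+5 - 9408.0*I)
-U = -(-614620 - 9408*I) = 614620 + 9408*I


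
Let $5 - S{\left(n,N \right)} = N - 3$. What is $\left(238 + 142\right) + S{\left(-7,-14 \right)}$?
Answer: $402$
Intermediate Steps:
$S{\left(n,N \right)} = 8 - N$ ($S{\left(n,N \right)} = 5 - \left(N - 3\right) = 5 - \left(-3 + N\right) = 8 - N$)
$\left(238 + 142\right) + S{\left(-7,-14 \right)} = \left(238 + 142\right) + \left(8 - -14\right) = 380 + \left(8 + 14\right) = 380 + 22 = 402$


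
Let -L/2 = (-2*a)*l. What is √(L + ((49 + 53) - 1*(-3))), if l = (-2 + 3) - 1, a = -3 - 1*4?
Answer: √105 ≈ 10.247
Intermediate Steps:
a = -7 (a = -3 - 4 = -7)
l = 0 (l = 1 - 1 = 0)
L = 0 (L = -2*(-2*(-7))*0 = -28*0 = -2*0 = 0)
√(L + ((49 + 53) - 1*(-3))) = √(0 + ((49 + 53) - 1*(-3))) = √(0 + (102 + 3)) = √(0 + 105) = √105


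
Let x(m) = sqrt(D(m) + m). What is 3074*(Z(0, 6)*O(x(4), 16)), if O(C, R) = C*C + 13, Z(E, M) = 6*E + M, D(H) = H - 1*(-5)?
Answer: 479544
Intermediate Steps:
D(H) = 5 + H (D(H) = H + 5 = 5 + H)
Z(E, M) = M + 6*E
x(m) = sqrt(5 + 2*m) (x(m) = sqrt((5 + m) + m) = sqrt(5 + 2*m))
O(C, R) = 13 + C**2 (O(C, R) = C**2 + 13 = 13 + C**2)
3074*(Z(0, 6)*O(x(4), 16)) = 3074*((6 + 6*0)*(13 + (sqrt(5 + 2*4))**2)) = 3074*((6 + 0)*(13 + (sqrt(5 + 8))**2)) = 3074*(6*(13 + (sqrt(13))**2)) = 3074*(6*(13 + 13)) = 3074*(6*26) = 3074*156 = 479544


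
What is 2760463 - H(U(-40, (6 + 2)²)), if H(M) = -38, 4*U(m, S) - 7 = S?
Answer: 2760501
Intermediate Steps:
U(m, S) = 7/4 + S/4
2760463 - H(U(-40, (6 + 2)²)) = 2760463 - 1*(-38) = 2760463 + 38 = 2760501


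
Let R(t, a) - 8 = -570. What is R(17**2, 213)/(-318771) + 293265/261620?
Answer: 18726281551/16679373804 ≈ 1.1227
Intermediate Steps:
R(t, a) = -562 (R(t, a) = 8 - 570 = -562)
R(17**2, 213)/(-318771) + 293265/261620 = -562/(-318771) + 293265/261620 = -562*(-1/318771) + 293265*(1/261620) = 562/318771 + 58653/52324 = 18726281551/16679373804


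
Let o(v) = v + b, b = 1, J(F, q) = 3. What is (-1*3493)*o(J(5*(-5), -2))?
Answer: -13972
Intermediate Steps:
o(v) = 1 + v (o(v) = v + 1 = 1 + v)
(-1*3493)*o(J(5*(-5), -2)) = (-1*3493)*(1 + 3) = -3493*4 = -13972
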